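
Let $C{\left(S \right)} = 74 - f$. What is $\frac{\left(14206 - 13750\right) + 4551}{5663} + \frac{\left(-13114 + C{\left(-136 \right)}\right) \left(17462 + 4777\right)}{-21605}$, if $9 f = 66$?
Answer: $\frac{1643282251533}{122349115} \approx 13431.0$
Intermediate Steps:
$f = \frac{22}{3}$ ($f = \frac{1}{9} \cdot 66 = \frac{22}{3} \approx 7.3333$)
$C{\left(S \right)} = \frac{200}{3}$ ($C{\left(S \right)} = 74 - \frac{22}{3} = \frac{200}{3}$)
$\frac{\left(14206 - 13750\right) + 4551}{5663} + \frac{\left(-13114 + C{\left(-136 \right)}\right) \left(17462 + 4777\right)}{-21605} = \frac{\left(14206 - 13750\right) + 4551}{5663} + \frac{\left(-13114 + \frac{200}{3}\right) \left(17462 + 4777\right)}{-21605} = \left(456 + 4551\right) \frac{1}{5663} + \left(- \frac{39142}{3}\right) 22239 \left(- \frac{1}{21605}\right) = 5007 \cdot \frac{1}{5663} - - \frac{290159646}{21605} = \frac{5007}{5663} + \frac{290159646}{21605} = \frac{1643282251533}{122349115}$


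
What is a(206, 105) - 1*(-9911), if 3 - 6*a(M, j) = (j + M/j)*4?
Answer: 6199321/630 ≈ 9840.2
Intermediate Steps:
a(M, j) = ½ - 2*j/3 - 2*M/(3*j) (a(M, j) = ½ - (j + M/j)*4/6 = ½ - (4*j + 4*M/j)/6 = ½ + (-2*j/3 - 2*M/(3*j)) = ½ - 2*j/3 - 2*M/(3*j))
a(206, 105) - 1*(-9911) = (⅙)*(-4*206 - 1*105*(-3 + 4*105))/105 - 1*(-9911) = (⅙)*(1/105)*(-824 - 1*105*(-3 + 420)) + 9911 = (⅙)*(1/105)*(-824 - 1*105*417) + 9911 = (⅙)*(1/105)*(-824 - 43785) + 9911 = (⅙)*(1/105)*(-44609) + 9911 = -44609/630 + 9911 = 6199321/630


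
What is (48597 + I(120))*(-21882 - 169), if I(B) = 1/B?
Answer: -128593515691/120 ≈ -1.0716e+9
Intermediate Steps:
(48597 + I(120))*(-21882 - 169) = (48597 + 1/120)*(-21882 - 169) = (48597 + 1/120)*(-22051) = (5831641/120)*(-22051) = -128593515691/120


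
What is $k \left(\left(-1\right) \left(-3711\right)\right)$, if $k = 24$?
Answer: $89064$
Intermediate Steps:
$k \left(\left(-1\right) \left(-3711\right)\right) = 24 \left(\left(-1\right) \left(-3711\right)\right) = 24 \cdot 3711 = 89064$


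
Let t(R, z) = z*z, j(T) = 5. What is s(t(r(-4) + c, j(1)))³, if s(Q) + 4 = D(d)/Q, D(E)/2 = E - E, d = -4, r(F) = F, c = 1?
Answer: -64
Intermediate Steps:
D(E) = 0 (D(E) = 2*(E - E) = 2*0 = 0)
t(R, z) = z²
s(Q) = -4 (s(Q) = -4 + 0/Q = -4 + 0 = -4)
s(t(r(-4) + c, j(1)))³ = (-4)³ = -64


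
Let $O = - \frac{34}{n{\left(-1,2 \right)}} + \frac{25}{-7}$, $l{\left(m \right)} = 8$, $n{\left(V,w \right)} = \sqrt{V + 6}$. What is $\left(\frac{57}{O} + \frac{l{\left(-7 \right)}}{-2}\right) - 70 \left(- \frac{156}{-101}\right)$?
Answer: $- \frac{601011781}{5405419} - \frac{94962 \sqrt{5}}{53519} \approx -115.15$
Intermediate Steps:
$n{\left(V,w \right)} = \sqrt{6 + V}$
$O = - \frac{25}{7} - \frac{34 \sqrt{5}}{5}$ ($O = - \frac{34}{\sqrt{6 - 1}} + \frac{25}{-7} = - \frac{34}{\sqrt{5}} + 25 \left(- \frac{1}{7}\right) = - 34 \frac{\sqrt{5}}{5} - \frac{25}{7} = - \frac{34 \sqrt{5}}{5} - \frac{25}{7} = - \frac{25}{7} - \frac{34 \sqrt{5}}{5} \approx -18.777$)
$\left(\frac{57}{O} + \frac{l{\left(-7 \right)}}{-2}\right) - 70 \left(- \frac{156}{-101}\right) = \left(\frac{57}{- \frac{25}{7} - \frac{34 \sqrt{5}}{5}} + \frac{8}{-2}\right) - 70 \left(- \frac{156}{-101}\right) = \left(\frac{57}{- \frac{25}{7} - \frac{34 \sqrt{5}}{5}} + 8 \left(- \frac{1}{2}\right)\right) - 70 \left(\left(-156\right) \left(- \frac{1}{101}\right)\right) = \left(\frac{57}{- \frac{25}{7} - \frac{34 \sqrt{5}}{5}} - 4\right) - \frac{10920}{101} = \left(-4 + \frac{57}{- \frac{25}{7} - \frac{34 \sqrt{5}}{5}}\right) - \frac{10920}{101} = - \frac{11324}{101} + \frac{57}{- \frac{25}{7} - \frac{34 \sqrt{5}}{5}}$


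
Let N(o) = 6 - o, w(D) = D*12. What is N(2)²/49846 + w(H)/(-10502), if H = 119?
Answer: -17753014/130870673 ≈ -0.13565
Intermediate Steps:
w(D) = 12*D
N(2)²/49846 + w(H)/(-10502) = (6 - 1*2)²/49846 + (12*119)/(-10502) = (6 - 2)²*(1/49846) + 1428*(-1/10502) = 4²*(1/49846) - 714/5251 = 16*(1/49846) - 714/5251 = 8/24923 - 714/5251 = -17753014/130870673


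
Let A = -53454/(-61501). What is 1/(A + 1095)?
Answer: 61501/67397049 ≈ 0.00091252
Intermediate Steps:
A = 53454/61501 (A = -53454*(-1/61501) = 53454/61501 ≈ 0.86916)
1/(A + 1095) = 1/(53454/61501 + 1095) = 1/(67397049/61501) = 61501/67397049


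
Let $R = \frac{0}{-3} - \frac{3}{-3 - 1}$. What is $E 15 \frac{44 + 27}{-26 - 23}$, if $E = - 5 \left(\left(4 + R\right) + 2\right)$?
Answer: $\frac{143775}{196} \approx 733.55$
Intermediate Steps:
$R = \frac{3}{4}$ ($R = 0 \left(- \frac{1}{3}\right) - \frac{3}{-4} = 0 - - \frac{3}{4} = 0 + \frac{3}{4} = \frac{3}{4} \approx 0.75$)
$E = - \frac{135}{4}$ ($E = - 5 \left(\left(4 + \frac{3}{4}\right) + 2\right) = - 5 \left(\frac{19}{4} + 2\right) = \left(-5\right) \frac{27}{4} = - \frac{135}{4} \approx -33.75$)
$E 15 \frac{44 + 27}{-26 - 23} = \left(- \frac{135}{4}\right) 15 \frac{44 + 27}{-26 - 23} = - \frac{2025 \frac{71}{-49}}{4} = - \frac{2025 \cdot 71 \left(- \frac{1}{49}\right)}{4} = \left(- \frac{2025}{4}\right) \left(- \frac{71}{49}\right) = \frac{143775}{196}$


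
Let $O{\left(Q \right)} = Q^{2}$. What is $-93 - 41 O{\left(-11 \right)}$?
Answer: $-5054$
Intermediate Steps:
$-93 - 41 O{\left(-11 \right)} = -93 - 41 \left(-11\right)^{2} = -93 - 4961 = -5054$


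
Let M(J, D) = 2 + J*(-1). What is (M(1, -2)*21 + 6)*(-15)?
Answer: -405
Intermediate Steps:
M(J, D) = 2 - J
(M(1, -2)*21 + 6)*(-15) = ((2 - 1*1)*21 + 6)*(-15) = ((2 - 1)*21 + 6)*(-15) = (1*21 + 6)*(-15) = (21 + 6)*(-15) = 27*(-15) = -405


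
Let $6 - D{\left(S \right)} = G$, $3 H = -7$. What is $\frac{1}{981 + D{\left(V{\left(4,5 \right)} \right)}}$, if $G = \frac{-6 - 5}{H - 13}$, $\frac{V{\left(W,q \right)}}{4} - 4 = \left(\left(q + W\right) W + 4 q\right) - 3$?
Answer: $\frac{46}{45369} \approx 0.0010139$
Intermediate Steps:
$H = - \frac{7}{3}$ ($H = \frac{1}{3} \left(-7\right) = - \frac{7}{3} \approx -2.3333$)
$V{\left(W,q \right)} = 4 + 16 q + 4 W \left(W + q\right)$ ($V{\left(W,q \right)} = 16 + 4 \left(\left(\left(q + W\right) W + 4 q\right) - 3\right) = 16 + 4 \left(\left(\left(W + q\right) W + 4 q\right) - 3\right) = 16 + 4 \left(\left(W \left(W + q\right) + 4 q\right) - 3\right) = 16 + 4 \left(\left(4 q + W \left(W + q\right)\right) - 3\right) = 16 + 4 \left(-3 + 4 q + W \left(W + q\right)\right) = 16 + \left(-12 + 16 q + 4 W \left(W + q\right)\right) = 4 + 16 q + 4 W \left(W + q\right)$)
$G = \frac{33}{46}$ ($G = \frac{-6 - 5}{- \frac{7}{3} - 13} = - \frac{11}{- \frac{46}{3}} = \left(-11\right) \left(- \frac{3}{46}\right) = \frac{33}{46} \approx 0.71739$)
$D{\left(S \right)} = \frac{243}{46}$ ($D{\left(S \right)} = 6 - \frac{33}{46} = \frac{243}{46}$)
$\frac{1}{981 + D{\left(V{\left(4,5 \right)} \right)}} = \frac{1}{981 + \frac{243}{46}} = \frac{1}{\frac{45369}{46}} = \frac{46}{45369}$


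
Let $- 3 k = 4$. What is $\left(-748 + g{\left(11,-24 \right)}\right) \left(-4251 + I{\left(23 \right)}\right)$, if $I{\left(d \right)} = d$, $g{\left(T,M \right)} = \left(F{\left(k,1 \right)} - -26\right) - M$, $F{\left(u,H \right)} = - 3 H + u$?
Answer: $\frac{8908396}{3} \approx 2.9695 \cdot 10^{6}$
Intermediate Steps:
$k = - \frac{4}{3}$ ($k = \left(- \frac{1}{3}\right) 4 = - \frac{4}{3} \approx -1.3333$)
$F{\left(u,H \right)} = u - 3 H$
$g{\left(T,M \right)} = \frac{65}{3} - M$ ($g{\left(T,M \right)} = \left(\left(- \frac{4}{3} - 3\right) - -26\right) - M = \left(\left(- \frac{4}{3} - 3\right) + 26\right) - M = \left(- \frac{13}{3} + 26\right) - M = \frac{65}{3} - M$)
$\left(-748 + g{\left(11,-24 \right)}\right) \left(-4251 + I{\left(23 \right)}\right) = \left(-748 + \left(\frac{65}{3} - -24\right)\right) \left(-4251 + 23\right) = \left(-748 + \left(\frac{65}{3} + 24\right)\right) \left(-4228\right) = \left(-748 + \frac{137}{3}\right) \left(-4228\right) = \left(- \frac{2107}{3}\right) \left(-4228\right) = \frac{8908396}{3}$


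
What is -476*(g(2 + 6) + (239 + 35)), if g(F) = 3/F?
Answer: -261205/2 ≈ -1.3060e+5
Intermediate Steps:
-476*(g(2 + 6) + (239 + 35)) = -476*(3/(2 + 6) + (239 + 35)) = -476*(3/8 + 274) = -476*2195/8 = -261205/2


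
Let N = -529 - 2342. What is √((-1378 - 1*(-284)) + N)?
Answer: I*√3965 ≈ 62.968*I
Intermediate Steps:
N = -2871
√((-1378 - 1*(-284)) + N) = √((-1378 - 1*(-284)) - 2871) = √((-1378 + 284) - 2871) = √(-1094 - 2871) = √(-3965) = I*√3965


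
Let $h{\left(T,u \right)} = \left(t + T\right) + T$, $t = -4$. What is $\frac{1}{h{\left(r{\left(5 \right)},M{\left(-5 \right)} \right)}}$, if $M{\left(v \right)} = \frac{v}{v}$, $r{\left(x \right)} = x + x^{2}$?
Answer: $\frac{1}{56} \approx 0.017857$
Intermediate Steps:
$M{\left(v \right)} = 1$
$h{\left(T,u \right)} = -4 + 2 T$ ($h{\left(T,u \right)} = \left(-4 + T\right) + T = -4 + 2 T$)
$\frac{1}{h{\left(r{\left(5 \right)},M{\left(-5 \right)} \right)}} = \frac{1}{-4 + 2 \cdot 5 \left(1 + 5\right)} = \frac{1}{-4 + 2 \cdot 5 \cdot 6} = \frac{1}{-4 + 2 \cdot 30} = \frac{1}{-4 + 60} = \frac{1}{56}$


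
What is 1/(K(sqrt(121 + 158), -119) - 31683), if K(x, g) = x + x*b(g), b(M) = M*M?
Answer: 10561/18317684529 + 14162*sqrt(31)/18317684529 ≈ 4.8812e-6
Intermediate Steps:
b(M) = M**2
K(x, g) = x + x*g**2
1/(K(sqrt(121 + 158), -119) - 31683) = 1/(sqrt(121 + 158)*(1 + (-119)**2) - 31683) = 1/(sqrt(279)*(1 + 14161) - 31683) = 1/((3*sqrt(31))*14162 - 31683) = 1/(42486*sqrt(31) - 31683) = 1/(-31683 + 42486*sqrt(31))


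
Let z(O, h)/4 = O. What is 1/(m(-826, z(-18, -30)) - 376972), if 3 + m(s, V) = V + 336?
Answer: -1/376711 ≈ -2.6546e-6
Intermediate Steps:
z(O, h) = 4*O
m(s, V) = 333 + V (m(s, V) = -3 + (V + 336) = -3 + (336 + V) = 333 + V)
1/(m(-826, z(-18, -30)) - 376972) = 1/((333 + 4*(-18)) - 376972) = 1/((333 - 72) - 376972) = 1/(261 - 376972) = 1/(-376711) = -1/376711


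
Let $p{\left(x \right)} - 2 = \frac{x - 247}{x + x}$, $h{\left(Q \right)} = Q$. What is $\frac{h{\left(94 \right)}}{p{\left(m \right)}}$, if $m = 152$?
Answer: $\frac{1504}{27} \approx 55.704$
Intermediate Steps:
$p{\left(x \right)} = 2 + \frac{-247 + x}{2 x}$ ($p{\left(x \right)} = 2 + \frac{x - 247}{x + x} = 2 + \frac{-247 + x}{2 x}$)
$\frac{h{\left(94 \right)}}{p{\left(m \right)}} = \frac{94}{\frac{1}{2} \cdot \frac{1}{152} \left(-247 + 5 \cdot 152\right)} = \frac{94}{\frac{1}{2} \cdot \frac{1}{152} \left(-247 + 760\right)} = \frac{94}{\frac{1}{2} \cdot \frac{1}{152} \cdot 513} = \frac{94}{\frac{27}{16}} = 94 \cdot \frac{16}{27} = \frac{1504}{27}$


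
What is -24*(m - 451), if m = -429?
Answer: 21120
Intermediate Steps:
-24*(m - 451) = -24*(-429 - 451) = -24*(-880) = 21120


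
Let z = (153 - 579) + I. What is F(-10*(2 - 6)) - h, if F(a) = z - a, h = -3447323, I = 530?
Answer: 3447387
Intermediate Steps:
z = 104 (z = (153 - 579) + 530 = -426 + 530 = 104)
F(a) = 104 - a
F(-10*(2 - 6)) - h = (104 - (-10)*(2 - 6)) - 1*(-3447323) = (104 - (-10)*(-4)) + 3447323 = (104 - 1*40) + 3447323 = (104 - 40) + 3447323 = 64 + 3447323 = 3447387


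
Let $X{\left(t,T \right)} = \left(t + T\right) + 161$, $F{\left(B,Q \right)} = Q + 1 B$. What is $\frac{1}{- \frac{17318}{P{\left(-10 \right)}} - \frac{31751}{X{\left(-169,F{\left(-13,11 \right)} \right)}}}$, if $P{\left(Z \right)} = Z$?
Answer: $\frac{10}{49069} \approx 0.00020379$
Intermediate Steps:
$F{\left(B,Q \right)} = B + Q$ ($F{\left(B,Q \right)} = Q + B = B + Q$)
$X{\left(t,T \right)} = 161 + T + t$ ($X{\left(t,T \right)} = \left(T + t\right) + 161 = 161 + T + t$)
$\frac{1}{- \frac{17318}{P{\left(-10 \right)}} - \frac{31751}{X{\left(-169,F{\left(-13,11 \right)} \right)}}} = \frac{1}{- \frac{17318}{-10} - \frac{31751}{161 + \left(-13 + 11\right) - 169}} = \frac{1}{\left(-17318\right) \left(- \frac{1}{10}\right) - \frac{31751}{161 - 2 - 169}} = \frac{1}{\frac{8659}{5} - \frac{31751}{-10}} = \frac{1}{\frac{8659}{5} - - \frac{31751}{10}} = \frac{1}{\frac{8659}{5} + \frac{31751}{10}} = \frac{1}{\frac{49069}{10}} = \frac{10}{49069}$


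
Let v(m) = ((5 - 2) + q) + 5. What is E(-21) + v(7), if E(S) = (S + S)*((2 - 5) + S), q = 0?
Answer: 1016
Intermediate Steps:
v(m) = 8 (v(m) = ((5 - 2) + 0) + 5 = (3 + 0) + 5 = 3 + 5 = 8)
E(S) = 2*S*(-3 + S) (E(S) = (2*S)*(-3 + S) = 2*S*(-3 + S))
E(-21) + v(7) = 2*(-21)*(-3 - 21) + 8 = 2*(-21)*(-24) + 8 = 1008 + 8 = 1016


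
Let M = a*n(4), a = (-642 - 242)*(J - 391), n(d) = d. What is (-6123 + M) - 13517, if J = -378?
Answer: 2699544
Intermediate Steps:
a = 679796 (a = (-642 - 242)*(-378 - 391) = -884*(-769) = 679796)
M = 2719184 (M = 679796*4 = 2719184)
(-6123 + M) - 13517 = (-6123 + 2719184) - 13517 = 2713061 - 13517 = 2699544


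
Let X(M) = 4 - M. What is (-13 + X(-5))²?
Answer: 16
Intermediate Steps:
(-13 + X(-5))² = (-13 + (4 - 1*(-5)))² = (-13 + (4 + 5))² = (-13 + 9)² = (-4)² = 16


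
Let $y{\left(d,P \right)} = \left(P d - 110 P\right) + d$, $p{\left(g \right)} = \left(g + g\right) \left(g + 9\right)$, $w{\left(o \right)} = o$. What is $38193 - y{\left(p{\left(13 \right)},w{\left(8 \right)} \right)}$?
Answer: $33925$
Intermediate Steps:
$p{\left(g \right)} = 2 g \left(9 + g\right)$
$y{\left(d,P \right)} = d - 110 P + P d$ ($y{\left(d,P \right)} = \left(- 110 P + P d\right) + d = d - 110 P + P d$)
$38193 - y{\left(p{\left(13 \right)},w{\left(8 \right)} \right)} = 38193 - \left(2 \cdot 13 \left(9 + 13\right) - 880 + 8 \cdot 2 \cdot 13 \left(9 + 13\right)\right) = 38193 - \left(2 \cdot 13 \cdot 22 - 880 + 8 \cdot 2 \cdot 13 \cdot 22\right) = 38193 - \left(572 - 880 + 8 \cdot 572\right) = 38193 - \left(572 - 880 + 4576\right) = 38193 - 4268 = 33925$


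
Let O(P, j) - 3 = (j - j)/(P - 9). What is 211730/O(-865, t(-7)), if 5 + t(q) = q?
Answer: 211730/3 ≈ 70577.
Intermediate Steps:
t(q) = -5 + q
O(P, j) = 3 (O(P, j) = 3 + (j - j)/(P - 9) = 3 + 0/(-9 + P) = 3 + 0 = 3)
211730/O(-865, t(-7)) = 211730/3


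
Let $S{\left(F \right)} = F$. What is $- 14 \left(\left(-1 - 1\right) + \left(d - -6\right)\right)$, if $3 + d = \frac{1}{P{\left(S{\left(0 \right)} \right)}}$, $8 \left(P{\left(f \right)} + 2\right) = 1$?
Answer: $- \frac{98}{15} \approx -6.5333$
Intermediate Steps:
$P{\left(f \right)} = - \frac{15}{8}$ ($P{\left(f \right)} = -2 + \frac{1}{8} \cdot 1 = -2 + \frac{1}{8} = - \frac{15}{8}$)
$d = - \frac{53}{15}$ ($d = -3 + \frac{1}{- \frac{15}{8}} = -3 - \frac{8}{15} = - \frac{53}{15} \approx -3.5333$)
$- 14 \left(\left(-1 - 1\right) + \left(d - -6\right)\right) = - 14 \left(\left(-1 - 1\right) - - \frac{37}{15}\right) = - 14 \left(-2 + \left(- \frac{53}{15} + 6\right)\right) = - 14 \left(-2 + \frac{37}{15}\right) = \left(-14\right) \frac{7}{15} = - \frac{98}{15}$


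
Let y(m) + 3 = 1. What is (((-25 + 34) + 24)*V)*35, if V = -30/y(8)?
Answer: 17325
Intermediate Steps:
y(m) = -2 (y(m) = -3 + 1 = -2)
V = 15 (V = -30/(-2) = -30*(-½) = 15)
(((-25 + 34) + 24)*V)*35 = (((-25 + 34) + 24)*15)*35 = ((9 + 24)*15)*35 = (33*15)*35 = 495*35 = 17325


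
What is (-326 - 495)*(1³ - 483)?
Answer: 395722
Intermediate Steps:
(-326 - 495)*(1³ - 483) = -821*(1 - 483) = -821*(-482) = 395722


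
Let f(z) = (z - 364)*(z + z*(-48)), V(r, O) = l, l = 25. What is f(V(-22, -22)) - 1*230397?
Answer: 167928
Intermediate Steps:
V(r, O) = 25
f(z) = -47*z*(-364 + z) (f(z) = (-364 + z)*(z - 48*z) = (-364 + z)*(-47*z) = -47*z*(-364 + z))
f(V(-22, -22)) - 1*230397 = 47*25*(364 - 1*25) - 1*230397 = 47*25*(364 - 25) - 230397 = 47*25*339 - 230397 = 398325 - 230397 = 167928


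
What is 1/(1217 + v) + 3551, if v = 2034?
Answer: 11544302/3251 ≈ 3551.0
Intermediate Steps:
1/(1217 + v) + 3551 = 1/(1217 + 2034) + 3551 = 1/3251 + 3551 = 11544302/3251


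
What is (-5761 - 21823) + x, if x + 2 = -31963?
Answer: -59549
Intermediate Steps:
x = -31965 (x = -2 - 31963 = -31965)
(-5761 - 21823) + x = (-5761 - 21823) - 31965 = -27584 - 31965 = -59549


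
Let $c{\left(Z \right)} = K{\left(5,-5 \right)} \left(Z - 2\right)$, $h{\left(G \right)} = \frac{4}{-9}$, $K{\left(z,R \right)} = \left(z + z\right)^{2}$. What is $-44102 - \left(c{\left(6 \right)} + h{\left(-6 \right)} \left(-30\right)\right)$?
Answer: $- \frac{133546}{3} \approx -44515.0$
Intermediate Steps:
$K{\left(z,R \right)} = 4 z^{2}$ ($K{\left(z,R \right)} = \left(2 z\right)^{2} = 4 z^{2}$)
$h{\left(G \right)} = - \frac{4}{9}$ ($h{\left(G \right)} = 4 \left(- \frac{1}{9}\right) = - \frac{4}{9}$)
$c{\left(Z \right)} = -200 + 100 Z$ ($c{\left(Z \right)} = 4 \cdot 5^{2} \left(Z - 2\right) = 4 \cdot 25 \left(-2 + Z\right) = 100 \left(-2 + Z\right) = -200 + 100 Z$)
$-44102 - \left(c{\left(6 \right)} + h{\left(-6 \right)} \left(-30\right)\right) = -44102 - \left(\left(-200 + 100 \cdot 6\right) - - \frac{40}{3}\right) = -44102 - \left(\left(-200 + 600\right) + \frac{40}{3}\right) = -44102 - \left(400 + \frac{40}{3}\right) = -44102 - \frac{1240}{3} = - \frac{133546}{3}$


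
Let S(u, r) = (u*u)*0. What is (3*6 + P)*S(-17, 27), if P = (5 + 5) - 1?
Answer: 0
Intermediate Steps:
P = 9 (P = 10 - 1 = 9)
S(u, r) = 0 (S(u, r) = u**2*0 = 0)
(3*6 + P)*S(-17, 27) = (3*6 + 9)*0 = (18 + 9)*0 = 27*0 = 0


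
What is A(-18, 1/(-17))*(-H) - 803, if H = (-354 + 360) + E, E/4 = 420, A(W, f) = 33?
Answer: -56441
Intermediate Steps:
E = 1680 (E = 4*420 = 1680)
H = 1686 (H = (-354 + 360) + 1680 = 6 + 1680 = 1686)
A(-18, 1/(-17))*(-H) - 803 = 33*(-1*1686) - 803 = 33*(-1686) - 803 = -55638 - 803 = -56441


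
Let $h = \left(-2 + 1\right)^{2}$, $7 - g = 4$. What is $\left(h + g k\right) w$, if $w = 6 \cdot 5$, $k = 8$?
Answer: $750$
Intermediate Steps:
$g = 3$ ($g = 7 - 4 = 3$)
$w = 30$
$h = 1$ ($h = \left(-1\right)^{2} = 1$)
$\left(h + g k\right) w = \left(1 + 3 \cdot 8\right) 30 = \left(1 + 24\right) 30 = 25 \cdot 30 = 750$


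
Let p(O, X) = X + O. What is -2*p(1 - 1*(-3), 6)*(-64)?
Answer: 1280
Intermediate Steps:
p(O, X) = O + X
-2*p(1 - 1*(-3), 6)*(-64) = -2*((1 - 1*(-3)) + 6)*(-64) = -2*((1 + 3) + 6)*(-64) = -2*(4 + 6)*(-64) = -2*10*(-64) = -20*(-64) = 1280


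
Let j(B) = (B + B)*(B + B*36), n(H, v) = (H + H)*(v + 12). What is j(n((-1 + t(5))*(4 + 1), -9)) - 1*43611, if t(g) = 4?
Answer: 555789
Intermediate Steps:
n(H, v) = 2*H*(12 + v) (n(H, v) = (2*H)*(12 + v) = 2*H*(12 + v))
j(B) = 74*B² (j(B) = (2*B)*(B + 36*B) = (2*B)*(37*B) = 74*B²)
j(n((-1 + t(5))*(4 + 1), -9)) - 1*43611 = 74*(2*((-1 + 4)*(4 + 1))*(12 - 9))² - 1*43611 = 74*(2*(3*5)*3)² - 43611 = 74*(2*15*3)² - 43611 = 74*90² - 43611 = 74*8100 - 43611 = 599400 - 43611 = 555789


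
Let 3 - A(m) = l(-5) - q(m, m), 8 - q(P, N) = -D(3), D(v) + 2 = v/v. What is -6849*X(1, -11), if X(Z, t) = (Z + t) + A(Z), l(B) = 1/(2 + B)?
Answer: -2283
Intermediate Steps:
D(v) = -1 (D(v) = -2 + v/v = -2 + 1 = -1)
q(P, N) = 7 (q(P, N) = 8 - (-1)*(-1) = 8 - 1*1 = 8 - 1 = 7)
A(m) = 31/3 (A(m) = 3 - (1/(2 - 5) - 1*7) = 3 - (1/(-3) - 7) = 3 - (-⅓ - 7) = 3 - 1*(-22/3) = 3 + 22/3 = 31/3)
X(Z, t) = 31/3 + Z + t (X(Z, t) = (Z + t) + 31/3 = 31/3 + Z + t)
-6849*X(1, -11) = -6849*(31/3 + 1 - 11) = -6849*⅓ = -2283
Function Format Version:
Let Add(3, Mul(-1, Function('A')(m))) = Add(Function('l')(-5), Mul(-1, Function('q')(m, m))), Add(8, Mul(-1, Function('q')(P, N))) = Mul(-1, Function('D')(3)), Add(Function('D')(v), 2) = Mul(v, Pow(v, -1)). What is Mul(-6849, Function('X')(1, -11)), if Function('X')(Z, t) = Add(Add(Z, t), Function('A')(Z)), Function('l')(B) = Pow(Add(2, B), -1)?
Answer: -2283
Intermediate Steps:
Function('D')(v) = -1 (Function('D')(v) = Add(-2, Mul(v, Pow(v, -1))) = Add(-2, 1) = -1)
Function('q')(P, N) = 7 (Function('q')(P, N) = Add(8, Mul(-1, Mul(-1, -1))) = Add(8, Mul(-1, 1)) = Add(8, -1) = 7)
Function('A')(m) = Rational(31, 3) (Function('A')(m) = Add(3, Mul(-1, Add(Pow(Add(2, -5), -1), Mul(-1, 7)))) = Add(3, Mul(-1, Add(Pow(-3, -1), -7))) = Add(3, Mul(-1, Add(Rational(-1, 3), -7))) = Add(3, Mul(-1, Rational(-22, 3))) = Add(3, Rational(22, 3)) = Rational(31, 3))
Function('X')(Z, t) = Add(Rational(31, 3), Z, t) (Function('X')(Z, t) = Add(Add(Z, t), Rational(31, 3)) = Add(Rational(31, 3), Z, t))
Mul(-6849, Function('X')(1, -11)) = Mul(-6849, Add(Rational(31, 3), 1, -11)) = Mul(-6849, Rational(1, 3)) = -2283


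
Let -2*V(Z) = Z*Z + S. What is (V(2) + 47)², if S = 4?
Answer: 1849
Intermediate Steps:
V(Z) = -2 - Z²/2 (V(Z) = -(Z*Z + 4)/2 = -(Z² + 4)/2 = -(4 + Z²)/2 = -2 - Z²/2)
(V(2) + 47)² = ((-2 - ½*2²) + 47)² = ((-2 - ½*4) + 47)² = ((-2 - 2) + 47)² = (-4 + 47)² = 43² = 1849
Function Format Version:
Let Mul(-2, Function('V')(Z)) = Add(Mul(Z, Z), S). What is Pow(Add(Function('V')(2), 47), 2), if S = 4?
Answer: 1849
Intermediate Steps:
Function('V')(Z) = Add(-2, Mul(Rational(-1, 2), Pow(Z, 2))) (Function('V')(Z) = Mul(Rational(-1, 2), Add(Mul(Z, Z), 4)) = Mul(Rational(-1, 2), Add(Pow(Z, 2), 4)) = Mul(Rational(-1, 2), Add(4, Pow(Z, 2))) = Add(-2, Mul(Rational(-1, 2), Pow(Z, 2))))
Pow(Add(Function('V')(2), 47), 2) = Pow(Add(Add(-2, Mul(Rational(-1, 2), Pow(2, 2))), 47), 2) = Pow(Add(Add(-2, Mul(Rational(-1, 2), 4)), 47), 2) = Pow(Add(Add(-2, -2), 47), 2) = Pow(Add(-4, 47), 2) = Pow(43, 2) = 1849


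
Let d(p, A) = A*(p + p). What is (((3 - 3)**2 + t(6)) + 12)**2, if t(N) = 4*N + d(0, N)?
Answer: 1296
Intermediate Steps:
d(p, A) = 2*A*p (d(p, A) = A*(2*p) = 2*A*p)
t(N) = 4*N (t(N) = 4*N + 2*N*0 = 4*N + 0 = 4*N)
(((3 - 3)**2 + t(6)) + 12)**2 = (((3 - 3)**2 + 4*6) + 12)**2 = ((0**2 + 24) + 12)**2 = ((0 + 24) + 12)**2 = (24 + 12)**2 = 36**2 = 1296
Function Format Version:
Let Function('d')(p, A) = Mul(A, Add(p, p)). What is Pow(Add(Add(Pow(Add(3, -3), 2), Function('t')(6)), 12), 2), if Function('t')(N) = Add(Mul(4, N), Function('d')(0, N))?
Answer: 1296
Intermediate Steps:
Function('d')(p, A) = Mul(2, A, p) (Function('d')(p, A) = Mul(A, Mul(2, p)) = Mul(2, A, p))
Function('t')(N) = Mul(4, N) (Function('t')(N) = Add(Mul(4, N), Mul(2, N, 0)) = Add(Mul(4, N), 0) = Mul(4, N))
Pow(Add(Add(Pow(Add(3, -3), 2), Function('t')(6)), 12), 2) = Pow(Add(Add(Pow(Add(3, -3), 2), Mul(4, 6)), 12), 2) = Pow(Add(Add(Pow(0, 2), 24), 12), 2) = Pow(Add(Add(0, 24), 12), 2) = Pow(Add(24, 12), 2) = Pow(36, 2) = 1296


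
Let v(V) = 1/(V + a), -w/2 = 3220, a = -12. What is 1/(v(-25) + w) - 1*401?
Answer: -95550718/238281 ≈ -401.00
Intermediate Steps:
w = -6440 (w = -2*3220 = -6440)
v(V) = 1/(-12 + V) (v(V) = 1/(V - 12) = 1/(-12 + V))
1/(v(-25) + w) - 1*401 = 1/(1/(-12 - 25) - 6440) - 1*401 = 1/(1/(-37) - 6440) - 401 = 1/(-1/37 - 6440) - 401 = 1/(-238281/37) - 401 = -37/238281 - 401 = -95550718/238281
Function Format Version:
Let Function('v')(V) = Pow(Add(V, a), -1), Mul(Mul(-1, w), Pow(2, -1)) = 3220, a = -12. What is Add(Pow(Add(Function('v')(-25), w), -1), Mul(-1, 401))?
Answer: Rational(-95550718, 238281) ≈ -401.00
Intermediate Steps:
w = -6440 (w = Mul(-2, 3220) = -6440)
Function('v')(V) = Pow(Add(-12, V), -1) (Function('v')(V) = Pow(Add(V, -12), -1) = Pow(Add(-12, V), -1))
Add(Pow(Add(Function('v')(-25), w), -1), Mul(-1, 401)) = Add(Pow(Add(Pow(Add(-12, -25), -1), -6440), -1), Mul(-1, 401)) = Add(Pow(Add(Pow(-37, -1), -6440), -1), -401) = Add(Pow(Add(Rational(-1, 37), -6440), -1), -401) = Add(Pow(Rational(-238281, 37), -1), -401) = Add(Rational(-37, 238281), -401) = Rational(-95550718, 238281)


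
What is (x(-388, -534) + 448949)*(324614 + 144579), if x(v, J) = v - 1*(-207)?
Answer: 210558804224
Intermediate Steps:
x(v, J) = 207 + v (x(v, J) = v + 207 = 207 + v)
(x(-388, -534) + 448949)*(324614 + 144579) = ((207 - 388) + 448949)*(324614 + 144579) = (-181 + 448949)*469193 = 448768*469193 = 210558804224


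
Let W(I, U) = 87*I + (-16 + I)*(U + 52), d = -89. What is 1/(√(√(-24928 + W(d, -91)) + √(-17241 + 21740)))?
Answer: (√4499 + 4*I*√1786)^(-½) ≈ 0.061345 - 0.041657*I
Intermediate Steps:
W(I, U) = 87*I + (-16 + I)*(52 + U)
1/(√(√(-24928 + W(d, -91)) + √(-17241 + 21740))) = 1/(√(√(-24928 + (-832 - 16*(-91) + 139*(-89) - 89*(-91))) + √(-17241 + 21740))) = 1/(√(√(-24928 + (-832 + 1456 - 12371 + 8099)) + √4499)) = 1/(√(√(-24928 - 3648) + √4499)) = 1/(√(√(-28576) + √4499)) = 1/(√(4*I*√1786 + √4499)) = 1/(√(√4499 + 4*I*√1786)) = (√4499 + 4*I*√1786)^(-½)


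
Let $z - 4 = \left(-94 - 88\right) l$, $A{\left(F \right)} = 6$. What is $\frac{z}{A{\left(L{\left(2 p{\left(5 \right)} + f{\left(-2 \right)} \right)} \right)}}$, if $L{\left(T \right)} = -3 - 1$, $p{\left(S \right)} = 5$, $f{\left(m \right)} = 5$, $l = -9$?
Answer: $\frac{821}{3} \approx 273.67$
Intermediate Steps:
$L{\left(T \right)} = -4$
$z = 1642$ ($z = 4 + \left(-94 - 88\right) \left(-9\right) = 4 - -1638 = 4 + 1638 = 1642$)
$\frac{z}{A{\left(L{\left(2 p{\left(5 \right)} + f{\left(-2 \right)} \right)} \right)}} = \frac{1642}{6} = 1642 \cdot \frac{1}{6} = \frac{821}{3}$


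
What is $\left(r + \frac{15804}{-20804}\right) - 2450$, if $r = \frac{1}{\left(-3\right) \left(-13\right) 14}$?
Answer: $- \frac{994218535}{405678} \approx -2450.8$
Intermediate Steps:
$r = \frac{1}{546}$ ($r = \frac{1}{39 \cdot 14} = \frac{1}{546} \approx 0.0018315$)
$\left(r + \frac{15804}{-20804}\right) - 2450 = \left(\frac{1}{546} + \frac{15804}{-20804}\right) - 2450 = \left(\frac{1}{546} + 15804 \left(- \frac{1}{20804}\right)\right) - 2450 = \left(\frac{1}{546} - \frac{3951}{5201}\right) - 2450 = - \frac{307435}{405678} - 2450 = - \frac{994218535}{405678}$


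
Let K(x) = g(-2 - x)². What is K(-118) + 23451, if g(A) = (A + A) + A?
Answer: 144555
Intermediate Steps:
g(A) = 3*A (g(A) = 2*A + A = 3*A)
K(x) = (-6 - 3*x)² (K(x) = (3*(-2 - x))² = (-6 - 3*x)²)
K(-118) + 23451 = 9*(2 - 118)² + 23451 = 9*(-116)² + 23451 = 9*13456 + 23451 = 121104 + 23451 = 144555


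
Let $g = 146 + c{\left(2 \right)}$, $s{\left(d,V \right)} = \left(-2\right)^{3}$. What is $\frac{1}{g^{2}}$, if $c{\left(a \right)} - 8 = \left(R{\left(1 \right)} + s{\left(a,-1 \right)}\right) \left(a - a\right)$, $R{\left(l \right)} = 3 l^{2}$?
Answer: $\frac{1}{23716} \approx 4.2166 \cdot 10^{-5}$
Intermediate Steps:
$s{\left(d,V \right)} = -8$
$c{\left(a \right)} = 8$ ($c{\left(a \right)} = 8 + \left(3 \cdot 1^{2} - 8\right) \left(a - a\right) = 8 + \left(3 \cdot 1 - 8\right) 0 = 8 + \left(3 - 8\right) 0 = 8 - 0 = 8 + 0 = 8$)
$g = 154$ ($g = 146 + 8 = 154$)
$\frac{1}{g^{2}} = \frac{1}{154^{2}} = \frac{1}{23716}$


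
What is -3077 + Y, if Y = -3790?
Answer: -6867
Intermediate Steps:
-3077 + Y = -3077 - 3790 = -6867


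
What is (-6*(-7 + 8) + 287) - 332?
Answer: -51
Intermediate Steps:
(-6*(-7 + 8) + 287) - 332 = (-6*1 + 287) - 332 = (-6 + 287) - 332 = 281 - 332 = -51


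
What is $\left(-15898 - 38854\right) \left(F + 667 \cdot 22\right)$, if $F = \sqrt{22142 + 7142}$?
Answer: $-803430848 - 109504 \sqrt{7321} \approx -8.128 \cdot 10^{8}$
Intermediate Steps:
$F = 2 \sqrt{7321}$ ($F = \sqrt{29284} = 2 \sqrt{7321} \approx 171.13$)
$\left(-15898 - 38854\right) \left(F + 667 \cdot 22\right) = \left(-15898 - 38854\right) \left(2 \sqrt{7321} + 667 \cdot 22\right) = - 54752 \left(2 \sqrt{7321} + 14674\right) = - 54752 \left(14674 + 2 \sqrt{7321}\right) = -803430848 - 109504 \sqrt{7321}$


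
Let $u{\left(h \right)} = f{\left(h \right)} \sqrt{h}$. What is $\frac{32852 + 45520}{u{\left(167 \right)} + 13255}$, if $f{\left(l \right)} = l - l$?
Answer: $\frac{78372}{13255} \approx 5.9126$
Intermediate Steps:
$f{\left(l \right)} = 0$
$u{\left(h \right)} = 0$ ($u{\left(h \right)} = 0 \sqrt{h} = 0$)
$\frac{32852 + 45520}{u{\left(167 \right)} + 13255} = \frac{32852 + 45520}{0 + 13255} = \frac{78372}{13255}$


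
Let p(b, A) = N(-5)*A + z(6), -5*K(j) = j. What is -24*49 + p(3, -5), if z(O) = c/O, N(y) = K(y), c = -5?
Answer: -7091/6 ≈ -1181.8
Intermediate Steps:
K(j) = -j/5
N(y) = -y/5
z(O) = -5/O
p(b, A) = -5/6 + A (p(b, A) = (-1/5*(-5))*A - 5/6 = 1*A - 5*1/6 = A - 5/6 = -5/6 + A)
-24*49 + p(3, -5) = -24*49 + (-5/6 - 5) = -1176 - 35/6 = -7091/6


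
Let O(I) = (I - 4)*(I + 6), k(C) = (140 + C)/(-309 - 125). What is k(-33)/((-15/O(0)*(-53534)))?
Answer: 214/29042195 ≈ 7.3686e-6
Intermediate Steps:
k(C) = -10/31 - C/434 (k(C) = (140 + C)/(-434) = (140 + C)*(-1/434) = -10/31 - C/434)
O(I) = (-4 + I)*(6 + I)
k(-33)/((-15/O(0)*(-53534))) = (-10/31 - 1/434*(-33))/((-15/(-24 + 0² + 2*0)*(-53534))) = (-10/31 + 33/434)/((-15/(-24 + 0 + 0)*(-53534))) = -107/(434*(-15/(-24)*(-53534))) = -107/(434*(-15*(-1/24)*(-53534))) = -107/(434*((5/8)*(-53534))) = -107/(434*(-133835/4)) = -107/434*(-4/133835) = 214/29042195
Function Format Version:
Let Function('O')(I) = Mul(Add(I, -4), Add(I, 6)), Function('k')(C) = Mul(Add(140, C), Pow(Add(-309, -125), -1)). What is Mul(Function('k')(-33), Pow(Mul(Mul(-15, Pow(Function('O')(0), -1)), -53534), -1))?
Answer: Rational(214, 29042195) ≈ 7.3686e-6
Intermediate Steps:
Function('k')(C) = Add(Rational(-10, 31), Mul(Rational(-1, 434), C)) (Function('k')(C) = Mul(Add(140, C), Pow(-434, -1)) = Mul(Add(140, C), Rational(-1, 434)) = Add(Rational(-10, 31), Mul(Rational(-1, 434), C)))
Function('O')(I) = Mul(Add(-4, I), Add(6, I))
Mul(Function('k')(-33), Pow(Mul(Mul(-15, Pow(Function('O')(0), -1)), -53534), -1)) = Mul(Add(Rational(-10, 31), Mul(Rational(-1, 434), -33)), Pow(Mul(Mul(-15, Pow(Add(-24, Pow(0, 2), Mul(2, 0)), -1)), -53534), -1)) = Mul(Add(Rational(-10, 31), Rational(33, 434)), Pow(Mul(Mul(-15, Pow(Add(-24, 0, 0), -1)), -53534), -1)) = Mul(Rational(-107, 434), Pow(Mul(Mul(-15, Pow(-24, -1)), -53534), -1)) = Mul(Rational(-107, 434), Pow(Mul(Mul(-15, Rational(-1, 24)), -53534), -1)) = Mul(Rational(-107, 434), Pow(Mul(Rational(5, 8), -53534), -1)) = Mul(Rational(-107, 434), Pow(Rational(-133835, 4), -1)) = Mul(Rational(-107, 434), Rational(-4, 133835)) = Rational(214, 29042195)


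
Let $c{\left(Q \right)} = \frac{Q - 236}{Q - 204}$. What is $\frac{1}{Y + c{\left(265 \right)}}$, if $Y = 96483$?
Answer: $\frac{61}{5885492} \approx 1.0364 \cdot 10^{-5}$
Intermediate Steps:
$c{\left(Q \right)} = \frac{-236 + Q}{-204 + Q}$
$\frac{1}{Y + c{\left(265 \right)}} = \frac{1}{96483 + \frac{-236 + 265}{-204 + 265}} = \frac{1}{96483 + \frac{1}{61} \cdot 29} = \frac{1}{96483 + \frac{29}{61}} = \frac{1}{\frac{5885492}{61}} = \frac{61}{5885492}$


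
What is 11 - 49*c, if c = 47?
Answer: -2292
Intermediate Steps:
11 - 49*c = 11 - 49*47 = 11 - 2303 = -2292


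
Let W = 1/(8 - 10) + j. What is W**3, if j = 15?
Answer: 24389/8 ≈ 3048.6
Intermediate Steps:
W = 29/2 (W = 1/(8 - 10) + 15 = 1/(-2) + 15 = -1/2 + 15 = 29/2 ≈ 14.500)
W**3 = (29/2)**3 = 24389/8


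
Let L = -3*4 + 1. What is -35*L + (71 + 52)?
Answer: 508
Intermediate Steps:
L = -11 (L = -12 + 1 = -11)
-35*L + (71 + 52) = -35*(-11) + (71 + 52) = 385 + 123 = 508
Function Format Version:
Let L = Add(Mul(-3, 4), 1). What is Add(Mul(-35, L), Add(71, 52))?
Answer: 508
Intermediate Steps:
L = -11 (L = Add(-12, 1) = -11)
Add(Mul(-35, L), Add(71, 52)) = Add(Mul(-35, -11), Add(71, 52)) = Add(385, 123) = 508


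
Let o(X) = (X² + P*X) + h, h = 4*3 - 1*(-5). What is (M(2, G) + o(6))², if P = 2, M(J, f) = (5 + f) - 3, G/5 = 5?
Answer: 8464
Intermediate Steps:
G = 25 (G = 5*5 = 25)
M(J, f) = 2 + f
h = 17 (h = 12 + 5 = 17)
o(X) = 17 + X² + 2*X (o(X) = (X² + 2*X) + 17 = 17 + X² + 2*X)
(M(2, G) + o(6))² = ((2 + 25) + (17 + 6² + 2*6))² = (27 + (17 + 36 + 12))² = (27 + 65)² = 92² = 8464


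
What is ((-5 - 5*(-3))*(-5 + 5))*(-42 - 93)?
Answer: 0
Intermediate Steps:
((-5 - 5*(-3))*(-5 + 5))*(-42 - 93) = ((-5 + 15)*0)*(-135) = (10*0)*(-135) = 0*(-135) = 0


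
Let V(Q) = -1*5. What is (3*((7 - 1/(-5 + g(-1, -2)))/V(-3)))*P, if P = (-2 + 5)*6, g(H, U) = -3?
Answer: -1539/20 ≈ -76.950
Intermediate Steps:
V(Q) = -5
P = 18 (P = 3*6 = 18)
(3*((7 - 1/(-5 + g(-1, -2)))/V(-3)))*P = (3*((7 - 1/(-5 - 3))/(-5)))*18 = (3*((7 - 1/(-8))*(-1/5)))*18 = (3*((7 - 1*(-1/8))*(-1/5)))*18 = (3*((7 + 1/8)*(-1/5)))*18 = (3*((57/8)*(-1/5)))*18 = (3*(-57/40))*18 = -171/40*18 = -1539/20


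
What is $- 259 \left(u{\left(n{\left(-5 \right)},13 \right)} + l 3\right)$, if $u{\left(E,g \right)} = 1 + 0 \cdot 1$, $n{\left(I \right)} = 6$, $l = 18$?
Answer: $-14245$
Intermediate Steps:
$u{\left(E,g \right)} = 1$ ($u{\left(E,g \right)} = 1 + 0 = 1$)
$- 259 \left(u{\left(n{\left(-5 \right)},13 \right)} + l 3\right) = - 259 \left(1 + 18 \cdot 3\right) = - 259 \left(1 + 54\right) = \left(-259\right) 55 = -14245$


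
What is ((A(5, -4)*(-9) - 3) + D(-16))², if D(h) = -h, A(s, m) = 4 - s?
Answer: 484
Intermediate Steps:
((A(5, -4)*(-9) - 3) + D(-16))² = (((4 - 1*5)*(-9) - 3) - 1*(-16))² = (((4 - 5)*(-9) - 3) + 16)² = ((-1*(-9) - 3) + 16)² = ((9 - 3) + 16)² = (6 + 16)² = 22² = 484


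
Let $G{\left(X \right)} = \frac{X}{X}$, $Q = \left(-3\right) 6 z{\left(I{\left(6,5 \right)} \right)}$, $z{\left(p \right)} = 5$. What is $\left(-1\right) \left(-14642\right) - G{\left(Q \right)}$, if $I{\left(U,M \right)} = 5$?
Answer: $14641$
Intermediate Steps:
$Q = -90$ ($Q = \left(-3\right) 6 \cdot 5 = \left(-18\right) 5 = -90$)
$G{\left(X \right)} = 1$
$\left(-1\right) \left(-14642\right) - G{\left(Q \right)} = \left(-1\right) \left(-14642\right) - 1 = 14642 - 1 = 14641$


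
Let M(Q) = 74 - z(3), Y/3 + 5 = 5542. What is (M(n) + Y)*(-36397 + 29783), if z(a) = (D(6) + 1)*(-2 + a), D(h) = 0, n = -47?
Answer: -110347976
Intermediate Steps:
z(a) = -2 + a (z(a) = (0 + 1)*(-2 + a) = 1*(-2 + a) = -2 + a)
Y = 16611 (Y = -15 + 3*5542 = -15 + 16626 = 16611)
M(Q) = 73 (M(Q) = 74 - (-2 + 3) = 74 - 1*1 = 74 - 1 = 73)
(M(n) + Y)*(-36397 + 29783) = (73 + 16611)*(-36397 + 29783) = 16684*(-6614) = -110347976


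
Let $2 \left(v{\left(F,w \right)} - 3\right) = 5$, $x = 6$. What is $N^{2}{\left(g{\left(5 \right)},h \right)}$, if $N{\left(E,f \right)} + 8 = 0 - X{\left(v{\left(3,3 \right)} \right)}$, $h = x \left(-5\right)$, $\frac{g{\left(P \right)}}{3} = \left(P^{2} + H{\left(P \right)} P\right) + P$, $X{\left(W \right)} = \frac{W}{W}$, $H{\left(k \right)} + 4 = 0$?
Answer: $81$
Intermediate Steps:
$H{\left(k \right)} = -4$ ($H{\left(k \right)} = -4 + 0 = -4$)
$v{\left(F,w \right)} = \frac{11}{2}$ ($v{\left(F,w \right)} = 3 + \frac{1}{2} \cdot 5 = 3 + \frac{5}{2} = \frac{11}{2}$)
$X{\left(W \right)} = 1$
$g{\left(P \right)} = - 9 P + 3 P^{2}$ ($g{\left(P \right)} = 3 \left(\left(P^{2} - 4 P\right) + P\right) = 3 \left(P^{2} - 3 P\right) = - 9 P + 3 P^{2}$)
$h = -30$ ($h = 6 \left(-5\right) = -30$)
$N{\left(E,f \right)} = -9$ ($N{\left(E,f \right)} = -8 + \left(0 - 1\right) = -8 - 1 = -9$)
$N^{2}{\left(g{\left(5 \right)},h \right)} = \left(-9\right)^{2} = 81$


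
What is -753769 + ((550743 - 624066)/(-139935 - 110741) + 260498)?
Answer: -123651127873/250676 ≈ -4.9327e+5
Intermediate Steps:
-753769 + ((550743 - 624066)/(-139935 - 110741) + 260498) = -753769 + (-73323/(-250676) + 260498) = -753769 + (-73323*(-1/250676) + 260498) = -753769 + (73323/250676 + 260498) = -753769 + 65300669971/250676 = -123651127873/250676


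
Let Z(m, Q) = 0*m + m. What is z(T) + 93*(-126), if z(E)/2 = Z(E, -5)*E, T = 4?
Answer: -11686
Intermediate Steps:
Z(m, Q) = m (Z(m, Q) = 0 + m = m)
z(E) = 2*E**2 (z(E) = 2*(E*E) = 2*E**2)
z(T) + 93*(-126) = 2*4**2 + 93*(-126) = 2*16 - 11718 = 32 - 11718 = -11686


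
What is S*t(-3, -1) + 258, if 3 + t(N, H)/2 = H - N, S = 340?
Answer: -422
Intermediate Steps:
t(N, H) = -6 - 2*N + 2*H (t(N, H) = -6 + 2*(H - N) = -6 + (-2*N + 2*H) = -6 - 2*N + 2*H)
S*t(-3, -1) + 258 = 340*(-6 - 2*(-3) + 2*(-1)) + 258 = 340*(-6 + 6 - 2) + 258 = 340*(-2) + 258 = -680 + 258 = -422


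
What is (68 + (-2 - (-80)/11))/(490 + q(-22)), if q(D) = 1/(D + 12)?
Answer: 8060/53889 ≈ 0.14957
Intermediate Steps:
q(D) = 1/(12 + D)
(68 + (-2 - (-80)/11))/(490 + q(-22)) = (68 + (-2 - (-80)/11))/(490 + 1/(12 - 22)) = (68 + (-2 - (-80)/11))/(490 + 1/(-10)) = (68 + (-2 - 10*(-8/11)))/(490 - 1/10) = (68 + (-2 + 80/11))/(4899/10) = (68 + 58/11)*(10/4899) = (806/11)*(10/4899) = 8060/53889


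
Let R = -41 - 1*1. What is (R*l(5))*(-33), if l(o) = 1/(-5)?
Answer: -1386/5 ≈ -277.20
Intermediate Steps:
R = -42 (R = -41 - 1 = -42)
l(o) = -⅕
(R*l(5))*(-33) = -42*(-⅕)*(-33) = (42/5)*(-33) = -1386/5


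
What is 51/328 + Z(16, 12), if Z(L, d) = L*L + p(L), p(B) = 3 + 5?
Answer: 86643/328 ≈ 264.16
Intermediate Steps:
p(B) = 8
Z(L, d) = 8 + L**2 (Z(L, d) = L*L + 8 = L**2 + 8 = 8 + L**2)
51/328 + Z(16, 12) = 51/328 + (8 + 16**2) = 51*(1/328) + (8 + 256) = 51/328 + 264 = 86643/328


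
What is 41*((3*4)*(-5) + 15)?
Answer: -1845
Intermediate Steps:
41*((3*4)*(-5) + 15) = 41*(12*(-5) + 15) = 41*(-60 + 15) = 41*(-45) = -1845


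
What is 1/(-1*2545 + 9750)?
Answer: 1/7205 ≈ 0.00013879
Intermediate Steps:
1/(-1*2545 + 9750) = 1/(-2545 + 9750) = 1/7205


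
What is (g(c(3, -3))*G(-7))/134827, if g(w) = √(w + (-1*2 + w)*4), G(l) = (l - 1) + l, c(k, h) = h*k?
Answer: -15*I*√53/134827 ≈ -0.00080994*I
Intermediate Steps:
G(l) = -1 + 2*l (G(l) = (-1 + l) + l = -1 + 2*l)
g(w) = √(-8 + 5*w) (g(w) = √(w + (-2 + w)*4) = √(w + (-8 + 4*w)) = √(-8 + 5*w))
(g(c(3, -3))*G(-7))/134827 = (√(-8 + 5*(-3*3))*(-1 + 2*(-7)))/134827 = (√(-8 + 5*(-9))*(-1 - 14))*(1/134827) = (√(-8 - 45)*(-15))*(1/134827) = (√(-53)*(-15))*(1/134827) = ((I*√53)*(-15))*(1/134827) = -15*I*√53*(1/134827) = -15*I*√53/134827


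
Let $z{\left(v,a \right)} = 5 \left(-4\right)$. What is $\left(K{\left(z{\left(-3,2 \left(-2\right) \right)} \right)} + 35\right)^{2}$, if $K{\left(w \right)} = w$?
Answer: $225$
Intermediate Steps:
$z{\left(v,a \right)} = -20$
$\left(K{\left(z{\left(-3,2 \left(-2\right) \right)} \right)} + 35\right)^{2} = \left(-20 + 35\right)^{2} = 15^{2} = 225$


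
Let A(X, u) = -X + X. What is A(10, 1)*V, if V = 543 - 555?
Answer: 0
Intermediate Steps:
A(X, u) = 0
V = -12
A(10, 1)*V = 0*(-12) = 0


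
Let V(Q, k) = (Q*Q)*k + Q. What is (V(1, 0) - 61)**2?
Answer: 3600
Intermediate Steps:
V(Q, k) = Q + k*Q**2 (V(Q, k) = Q**2*k + Q = k*Q**2 + Q = Q + k*Q**2)
(V(1, 0) - 61)**2 = (1*(1 + 1*0) - 61)**2 = (1*(1 + 0) - 61)**2 = (1*1 - 61)**2 = (1 - 61)**2 = (-60)**2 = 3600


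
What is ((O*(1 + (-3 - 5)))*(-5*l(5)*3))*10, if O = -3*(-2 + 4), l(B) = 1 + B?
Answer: -37800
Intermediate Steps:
O = -6 (O = -3*2 = -6)
((O*(1 + (-3 - 5)))*(-5*l(5)*3))*10 = ((-6*(1 + (-3 - 5)))*(-5*(1 + 5)*3))*10 = ((-6*(1 - 8))*(-5*6*3))*10 = ((-6*(-7))*(-30*3))*10 = (42*(-90))*10 = -3780*10 = -37800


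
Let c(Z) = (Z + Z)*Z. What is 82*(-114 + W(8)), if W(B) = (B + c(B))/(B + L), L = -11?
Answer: -39196/3 ≈ -13065.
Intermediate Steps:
c(Z) = 2*Z² (c(Z) = (2*Z)*Z = 2*Z²)
W(B) = (B + 2*B²)/(-11 + B) (W(B) = (B + 2*B²)/(B - 11) = (B + 2*B²)/(-11 + B))
82*(-114 + W(8)) = 82*(-114 + 8*(1 + 2*8)/(-11 + 8)) = 82*(-114 + 8*(1 + 16)/(-3)) = 82*(-114 + 8*(-⅓)*17) = 82*(-114 - 136/3) = 82*(-478/3) = -39196/3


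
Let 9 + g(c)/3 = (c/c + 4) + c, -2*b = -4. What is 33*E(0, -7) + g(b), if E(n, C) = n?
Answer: -6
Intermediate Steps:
b = 2 (b = -½*(-4) = 2)
g(c) = -12 + 3*c (g(c) = -27 + 3*((c/c + 4) + c) = -27 + 3*((1 + 4) + c) = -27 + 3*(5 + c) = -27 + (15 + 3*c) = -12 + 3*c)
33*E(0, -7) + g(b) = 33*0 + (-12 + 3*2) = 0 + (-12 + 6) = 0 - 6 = -6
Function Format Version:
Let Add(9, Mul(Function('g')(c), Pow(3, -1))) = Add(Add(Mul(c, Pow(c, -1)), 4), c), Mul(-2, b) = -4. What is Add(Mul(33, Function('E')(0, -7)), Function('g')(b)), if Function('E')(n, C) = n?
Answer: -6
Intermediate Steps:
b = 2 (b = Mul(Rational(-1, 2), -4) = 2)
Function('g')(c) = Add(-12, Mul(3, c)) (Function('g')(c) = Add(-27, Mul(3, Add(Add(Mul(c, Pow(c, -1)), 4), c))) = Add(-27, Mul(3, Add(Add(1, 4), c))) = Add(-27, Mul(3, Add(5, c))) = Add(-27, Add(15, Mul(3, c))) = Add(-12, Mul(3, c)))
Add(Mul(33, Function('E')(0, -7)), Function('g')(b)) = Add(Mul(33, 0), Add(-12, Mul(3, 2))) = Add(0, Add(-12, 6)) = Add(0, -6) = -6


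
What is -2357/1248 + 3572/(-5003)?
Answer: -16249927/6243744 ≈ -2.6026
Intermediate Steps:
-2357/1248 + 3572/(-5003) = -2357*1/1248 + 3572*(-1/5003) = -2357/1248 - 3572/5003 = -16249927/6243744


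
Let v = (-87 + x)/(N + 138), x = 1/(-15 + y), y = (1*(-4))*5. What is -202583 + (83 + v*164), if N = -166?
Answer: -49487614/245 ≈ -2.0199e+5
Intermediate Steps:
y = -20 (y = -4*5 = -20)
x = -1/35 (x = 1/(-15 - 20) = 1/(-35) = -1/35 ≈ -0.028571)
v = 1523/490 (v = (-87 - 1/35)/(-166 + 138) = -3046/35/(-28) = -3046/35*(-1/28) = 1523/490 ≈ 3.1082)
-202583 + (83 + v*164) = -202583 + (83 + (1523/490)*164) = -202583 + (83 + 124886/245) = -202583 + 145221/245 = -49487614/245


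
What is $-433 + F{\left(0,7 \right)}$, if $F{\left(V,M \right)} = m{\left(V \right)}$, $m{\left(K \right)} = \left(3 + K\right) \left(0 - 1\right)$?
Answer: $-436$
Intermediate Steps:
$m{\left(K \right)} = -3 - K$ ($m{\left(K \right)} = \left(3 + K\right) \left(-1\right) = -3 - K$)
$F{\left(V,M \right)} = -3 - V$
$-433 + F{\left(0,7 \right)} = -433 - 3 = -436$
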